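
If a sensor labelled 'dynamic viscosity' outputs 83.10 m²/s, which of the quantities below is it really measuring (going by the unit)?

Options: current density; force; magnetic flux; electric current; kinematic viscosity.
kinematic viscosity

dynamic viscosity should have units dimensionally equivalent to kg / (m * s) (e.g. Pa·s).
The given unit 'm²/s' reduces to m^2 / s. Of the listed options, that is the dimensionality of kinematic viscosity.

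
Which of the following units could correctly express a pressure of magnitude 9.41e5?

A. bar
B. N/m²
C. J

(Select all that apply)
A, B

pressure has SI base units: kg / (m * s^2)

Checking each option against kg / (m * s^2):
  A. bar: ✓ matches
  B. N/m²: ✓ matches
  C. J: ✗ does not match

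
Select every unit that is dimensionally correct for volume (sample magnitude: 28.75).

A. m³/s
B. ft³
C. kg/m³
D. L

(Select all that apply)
B, D

volume has SI base units: m^3

Checking each option against m^3:
  A. m³/s: ✗ does not match
  B. ft³: ✓ matches
  C. kg/m³: ✗ does not match
  D. L: ✓ matches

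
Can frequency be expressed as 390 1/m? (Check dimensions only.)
No

frequency has SI base units: 1 / s
1/m does NOT reduce to 1 / s; a valid unit for frequency would be e.g. Hz.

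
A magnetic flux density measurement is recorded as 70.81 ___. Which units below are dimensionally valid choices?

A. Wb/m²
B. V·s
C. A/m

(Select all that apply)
A

magnetic flux density has SI base units: kg / (A * s^2)

Checking each option against kg / (A * s^2):
  A. Wb/m²: ✓ matches
  B. V·s: ✗ does not match
  C. A/m: ✗ does not match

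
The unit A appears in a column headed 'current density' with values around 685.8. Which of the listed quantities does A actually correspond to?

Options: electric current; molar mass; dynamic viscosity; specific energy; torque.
electric current

current density should have units dimensionally equivalent to A / m^2 (e.g. A/m²).
The given unit 'A' reduces to A. Of the listed options, that is the dimensionality of electric current.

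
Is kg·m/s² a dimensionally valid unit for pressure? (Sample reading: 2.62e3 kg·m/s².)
No

pressure has SI base units: kg / (m * s^2)
kg·m/s² does NOT reduce to kg / (m * s^2); a valid unit for pressure would be e.g. Pa.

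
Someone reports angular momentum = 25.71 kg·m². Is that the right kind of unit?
No

angular momentum has SI base units: kg * m^2 / s
kg·m² does NOT reduce to kg * m^2 / s; a valid unit for angular momentum would be e.g. kg·m²/s.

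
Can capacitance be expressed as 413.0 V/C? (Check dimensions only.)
No

capacitance has SI base units: A^2 * s^4 / (kg * m^2)
V/C does NOT reduce to A^2 * s^4 / (kg * m^2); a valid unit for capacitance would be e.g. F.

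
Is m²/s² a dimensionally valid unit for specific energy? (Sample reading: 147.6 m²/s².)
Yes

specific energy has SI base units: m^2 / s^2
m²/s² reduces to the same SI base units, so it is a valid unit for specific energy.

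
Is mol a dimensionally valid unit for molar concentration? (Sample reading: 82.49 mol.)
No

molar concentration has SI base units: mol / m^3
mol does NOT reduce to mol / m^3; a valid unit for molar concentration would be e.g. mol/m³.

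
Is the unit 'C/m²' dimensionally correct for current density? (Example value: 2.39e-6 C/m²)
No

current density has SI base units: A / m^2
C/m² does NOT reduce to A / m^2; a valid unit for current density would be e.g. A/m².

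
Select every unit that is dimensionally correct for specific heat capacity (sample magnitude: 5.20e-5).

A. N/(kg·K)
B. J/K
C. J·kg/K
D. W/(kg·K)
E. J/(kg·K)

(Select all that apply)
E

specific heat capacity has SI base units: m^2 / (s^2 * K)

Checking each option against m^2 / (s^2 * K):
  A. N/(kg·K): ✗ does not match
  B. J/K: ✗ does not match
  C. J·kg/K: ✗ does not match
  D. W/(kg·K): ✗ does not match
  E. J/(kg·K): ✓ matches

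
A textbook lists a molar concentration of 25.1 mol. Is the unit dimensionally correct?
No

molar concentration has SI base units: mol / m^3
mol does NOT reduce to mol / m^3; a valid unit for molar concentration would be e.g. mol/m³.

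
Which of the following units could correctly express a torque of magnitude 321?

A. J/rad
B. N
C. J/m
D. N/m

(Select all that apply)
A

torque has SI base units: kg * m^2 / s^2

Checking each option against kg * m^2 / s^2:
  A. J/rad: ✓ matches
  B. N: ✗ does not match
  C. J/m: ✗ does not match
  D. N/m: ✗ does not match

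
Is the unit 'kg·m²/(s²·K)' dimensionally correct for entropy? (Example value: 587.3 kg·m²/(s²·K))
Yes

entropy has SI base units: kg * m^2 / (s^2 * K)
kg·m²/(s²·K) reduces to the same SI base units, so it is a valid unit for entropy.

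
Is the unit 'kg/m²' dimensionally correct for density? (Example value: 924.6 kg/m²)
No

density has SI base units: kg / m^3
kg/m² does NOT reduce to kg / m^3; a valid unit for density would be e.g. kg/m³.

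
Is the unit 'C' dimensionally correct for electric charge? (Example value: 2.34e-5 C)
Yes

electric charge has SI base units: A * s
C reduces to the same SI base units, so it is a valid unit for electric charge.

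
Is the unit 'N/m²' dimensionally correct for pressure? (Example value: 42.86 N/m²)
Yes

pressure has SI base units: kg / (m * s^2)
N/m² reduces to the same SI base units, so it is a valid unit for pressure.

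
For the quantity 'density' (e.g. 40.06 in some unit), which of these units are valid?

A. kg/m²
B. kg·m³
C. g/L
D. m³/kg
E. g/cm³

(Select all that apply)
C, E

density has SI base units: kg / m^3

Checking each option against kg / m^3:
  A. kg/m²: ✗ does not match
  B. kg·m³: ✗ does not match
  C. g/L: ✓ matches
  D. m³/kg: ✗ does not match
  E. g/cm³: ✓ matches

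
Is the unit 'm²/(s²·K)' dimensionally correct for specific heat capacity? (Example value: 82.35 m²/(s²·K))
Yes

specific heat capacity has SI base units: m^2 / (s^2 * K)
m²/(s²·K) reduces to the same SI base units, so it is a valid unit for specific heat capacity.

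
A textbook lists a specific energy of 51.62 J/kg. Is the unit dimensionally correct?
Yes

specific energy has SI base units: m^2 / s^2
J/kg reduces to the same SI base units, so it is a valid unit for specific energy.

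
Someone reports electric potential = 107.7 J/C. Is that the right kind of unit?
Yes

electric potential has SI base units: kg * m^2 / (A * s^3)
J/C reduces to the same SI base units, so it is a valid unit for electric potential.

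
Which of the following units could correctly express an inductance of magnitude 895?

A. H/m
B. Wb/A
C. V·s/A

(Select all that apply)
B, C

inductance has SI base units: kg * m^2 / (A^2 * s^2)

Checking each option against kg * m^2 / (A^2 * s^2):
  A. H/m: ✗ does not match
  B. Wb/A: ✓ matches
  C. V·s/A: ✓ matches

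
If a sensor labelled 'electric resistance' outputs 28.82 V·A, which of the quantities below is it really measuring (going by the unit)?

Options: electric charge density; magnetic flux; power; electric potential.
power

electric resistance should have units dimensionally equivalent to kg * m^2 / (A^2 * s^3) (e.g. Ω).
The given unit 'V·A' reduces to kg * m^2 / s^3. Of the listed options, that is the dimensionality of power.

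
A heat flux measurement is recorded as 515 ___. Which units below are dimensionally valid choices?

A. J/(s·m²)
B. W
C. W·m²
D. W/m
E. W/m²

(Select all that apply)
A, E

heat flux has SI base units: kg / s^3

Checking each option against kg / s^3:
  A. J/(s·m²): ✓ matches
  B. W: ✗ does not match
  C. W·m²: ✗ does not match
  D. W/m: ✗ does not match
  E. W/m²: ✓ matches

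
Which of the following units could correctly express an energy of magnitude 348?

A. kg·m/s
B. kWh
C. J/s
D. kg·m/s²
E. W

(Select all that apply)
B

energy has SI base units: kg * m^2 / s^2

Checking each option against kg * m^2 / s^2:
  A. kg·m/s: ✗ does not match
  B. kWh: ✓ matches
  C. J/s: ✗ does not match
  D. kg·m/s²: ✗ does not match
  E. W: ✗ does not match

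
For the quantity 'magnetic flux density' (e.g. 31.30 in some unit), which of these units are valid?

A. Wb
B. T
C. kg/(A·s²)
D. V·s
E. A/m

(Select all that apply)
B, C

magnetic flux density has SI base units: kg / (A * s^2)

Checking each option against kg / (A * s^2):
  A. Wb: ✗ does not match
  B. T: ✓ matches
  C. kg/(A·s²): ✓ matches
  D. V·s: ✗ does not match
  E. A/m: ✗ does not match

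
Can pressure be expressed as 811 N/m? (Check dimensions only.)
No

pressure has SI base units: kg / (m * s^2)
N/m does NOT reduce to kg / (m * s^2); a valid unit for pressure would be e.g. Pa.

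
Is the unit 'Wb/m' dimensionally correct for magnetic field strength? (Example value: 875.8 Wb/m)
No

magnetic field strength has SI base units: A / m
Wb/m does NOT reduce to A / m; a valid unit for magnetic field strength would be e.g. A/m.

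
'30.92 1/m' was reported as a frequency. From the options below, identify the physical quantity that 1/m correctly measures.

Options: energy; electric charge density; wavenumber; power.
wavenumber

frequency should have units dimensionally equivalent to 1 / s (e.g. Hz).
The given unit '1/m' reduces to 1 / m. Of the listed options, that is the dimensionality of wavenumber.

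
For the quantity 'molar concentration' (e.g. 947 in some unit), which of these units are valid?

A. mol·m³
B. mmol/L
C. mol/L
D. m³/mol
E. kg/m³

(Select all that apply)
B, C

molar concentration has SI base units: mol / m^3

Checking each option against mol / m^3:
  A. mol·m³: ✗ does not match
  B. mmol/L: ✓ matches
  C. mol/L: ✓ matches
  D. m³/mol: ✗ does not match
  E. kg/m³: ✗ does not match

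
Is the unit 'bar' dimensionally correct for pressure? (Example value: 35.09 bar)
Yes

pressure has SI base units: kg / (m * s^2)
bar reduces to the same SI base units, so it is a valid unit for pressure.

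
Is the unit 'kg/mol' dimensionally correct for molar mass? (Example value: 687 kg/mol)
Yes

molar mass has SI base units: kg / mol
kg/mol reduces to the same SI base units, so it is a valid unit for molar mass.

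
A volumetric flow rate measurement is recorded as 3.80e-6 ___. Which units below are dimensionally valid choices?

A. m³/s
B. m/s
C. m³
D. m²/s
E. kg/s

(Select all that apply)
A

volumetric flow rate has SI base units: m^3 / s

Checking each option against m^3 / s:
  A. m³/s: ✓ matches
  B. m/s: ✗ does not match
  C. m³: ✗ does not match
  D. m²/s: ✗ does not match
  E. kg/s: ✗ does not match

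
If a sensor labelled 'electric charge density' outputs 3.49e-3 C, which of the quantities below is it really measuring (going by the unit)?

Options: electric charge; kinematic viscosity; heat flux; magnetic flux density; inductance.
electric charge

electric charge density should have units dimensionally equivalent to A * s / m^3 (e.g. C/m³).
The given unit 'C' reduces to A * s. Of the listed options, that is the dimensionality of electric charge.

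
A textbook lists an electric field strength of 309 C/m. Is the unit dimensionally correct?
No

electric field strength has SI base units: kg * m / (A * s^3)
C/m does NOT reduce to kg * m / (A * s^3); a valid unit for electric field strength would be e.g. V/m.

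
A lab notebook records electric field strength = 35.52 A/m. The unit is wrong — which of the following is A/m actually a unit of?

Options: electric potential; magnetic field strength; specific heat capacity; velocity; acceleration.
magnetic field strength

electric field strength should have units dimensionally equivalent to kg * m / (A * s^3) (e.g. V/m).
The given unit 'A/m' reduces to A / m. Of the listed options, that is the dimensionality of magnetic field strength.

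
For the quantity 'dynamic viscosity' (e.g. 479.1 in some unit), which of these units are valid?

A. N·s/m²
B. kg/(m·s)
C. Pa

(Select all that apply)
A, B

dynamic viscosity has SI base units: kg / (m * s)

Checking each option against kg / (m * s):
  A. N·s/m²: ✓ matches
  B. kg/(m·s): ✓ matches
  C. Pa: ✗ does not match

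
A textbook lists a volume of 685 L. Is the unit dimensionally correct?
Yes

volume has SI base units: m^3
L reduces to the same SI base units, so it is a valid unit for volume.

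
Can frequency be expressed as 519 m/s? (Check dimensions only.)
No

frequency has SI base units: 1 / s
m/s does NOT reduce to 1 / s; a valid unit for frequency would be e.g. Hz.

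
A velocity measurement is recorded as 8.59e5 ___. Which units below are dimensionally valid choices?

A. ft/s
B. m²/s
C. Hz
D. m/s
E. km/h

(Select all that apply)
A, D, E

velocity has SI base units: m / s

Checking each option against m / s:
  A. ft/s: ✓ matches
  B. m²/s: ✗ does not match
  C. Hz: ✗ does not match
  D. m/s: ✓ matches
  E. km/h: ✓ matches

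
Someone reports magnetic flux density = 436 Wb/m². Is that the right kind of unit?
Yes

magnetic flux density has SI base units: kg / (A * s^2)
Wb/m² reduces to the same SI base units, so it is a valid unit for magnetic flux density.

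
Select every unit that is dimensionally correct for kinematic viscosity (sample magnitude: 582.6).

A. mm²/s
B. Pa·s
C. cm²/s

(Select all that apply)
A, C

kinematic viscosity has SI base units: m^2 / s

Checking each option against m^2 / s:
  A. mm²/s: ✓ matches
  B. Pa·s: ✗ does not match
  C. cm²/s: ✓ matches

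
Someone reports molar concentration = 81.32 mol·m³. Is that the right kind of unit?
No

molar concentration has SI base units: mol / m^3
mol·m³ does NOT reduce to mol / m^3; a valid unit for molar concentration would be e.g. mol/m³.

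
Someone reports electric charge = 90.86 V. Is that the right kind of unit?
No

electric charge has SI base units: A * s
V does NOT reduce to A * s; a valid unit for electric charge would be e.g. C.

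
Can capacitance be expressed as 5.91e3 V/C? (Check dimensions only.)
No

capacitance has SI base units: A^2 * s^4 / (kg * m^2)
V/C does NOT reduce to A^2 * s^4 / (kg * m^2); a valid unit for capacitance would be e.g. F.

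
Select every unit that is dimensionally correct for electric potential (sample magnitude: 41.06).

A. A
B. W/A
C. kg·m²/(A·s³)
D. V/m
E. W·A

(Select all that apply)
B, C

electric potential has SI base units: kg * m^2 / (A * s^3)

Checking each option against kg * m^2 / (A * s^3):
  A. A: ✗ does not match
  B. W/A: ✓ matches
  C. kg·m²/(A·s³): ✓ matches
  D. V/m: ✗ does not match
  E. W·A: ✗ does not match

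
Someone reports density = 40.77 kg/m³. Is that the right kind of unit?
Yes

density has SI base units: kg / m^3
kg/m³ reduces to the same SI base units, so it is a valid unit for density.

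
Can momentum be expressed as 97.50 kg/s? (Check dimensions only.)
No

momentum has SI base units: kg * m / s
kg/s does NOT reduce to kg * m / s; a valid unit for momentum would be e.g. kg·m/s.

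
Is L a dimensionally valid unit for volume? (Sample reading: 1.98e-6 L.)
Yes

volume has SI base units: m^3
L reduces to the same SI base units, so it is a valid unit for volume.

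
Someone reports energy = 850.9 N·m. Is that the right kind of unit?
Yes

energy has SI base units: kg * m^2 / s^2
N·m reduces to the same SI base units, so it is a valid unit for energy.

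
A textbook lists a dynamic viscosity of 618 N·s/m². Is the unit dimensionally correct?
Yes

dynamic viscosity has SI base units: kg / (m * s)
N·s/m² reduces to the same SI base units, so it is a valid unit for dynamic viscosity.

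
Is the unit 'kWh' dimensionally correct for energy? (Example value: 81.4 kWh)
Yes

energy has SI base units: kg * m^2 / s^2
kWh reduces to the same SI base units, so it is a valid unit for energy.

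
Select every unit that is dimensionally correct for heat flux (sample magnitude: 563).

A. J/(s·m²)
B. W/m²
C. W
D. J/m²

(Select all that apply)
A, B

heat flux has SI base units: kg / s^3

Checking each option against kg / s^3:
  A. J/(s·m²): ✓ matches
  B. W/m²: ✓ matches
  C. W: ✗ does not match
  D. J/m²: ✗ does not match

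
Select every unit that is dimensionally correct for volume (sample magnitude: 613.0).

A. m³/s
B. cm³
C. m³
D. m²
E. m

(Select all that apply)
B, C

volume has SI base units: m^3

Checking each option against m^3:
  A. m³/s: ✗ does not match
  B. cm³: ✓ matches
  C. m³: ✓ matches
  D. m²: ✗ does not match
  E. m: ✗ does not match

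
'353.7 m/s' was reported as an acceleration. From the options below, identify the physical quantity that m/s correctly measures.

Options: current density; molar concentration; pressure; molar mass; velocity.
velocity

acceleration should have units dimensionally equivalent to m / s^2 (e.g. m/s²).
The given unit 'm/s' reduces to m / s. Of the listed options, that is the dimensionality of velocity.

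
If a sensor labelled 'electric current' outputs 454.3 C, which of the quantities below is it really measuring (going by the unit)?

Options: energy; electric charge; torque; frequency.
electric charge

electric current should have units dimensionally equivalent to A (e.g. A).
The given unit 'C' reduces to A * s. Of the listed options, that is the dimensionality of electric charge.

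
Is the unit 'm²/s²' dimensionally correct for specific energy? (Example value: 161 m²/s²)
Yes

specific energy has SI base units: m^2 / s^2
m²/s² reduces to the same SI base units, so it is a valid unit for specific energy.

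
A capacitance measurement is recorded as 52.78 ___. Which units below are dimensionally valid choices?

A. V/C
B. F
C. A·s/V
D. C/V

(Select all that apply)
B, C, D

capacitance has SI base units: A^2 * s^4 / (kg * m^2)

Checking each option against A^2 * s^4 / (kg * m^2):
  A. V/C: ✗ does not match
  B. F: ✓ matches
  C. A·s/V: ✓ matches
  D. C/V: ✓ matches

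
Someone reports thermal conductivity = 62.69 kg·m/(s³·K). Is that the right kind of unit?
Yes

thermal conductivity has SI base units: kg * m / (s^3 * K)
kg·m/(s³·K) reduces to the same SI base units, so it is a valid unit for thermal conductivity.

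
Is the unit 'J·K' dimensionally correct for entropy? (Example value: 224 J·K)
No

entropy has SI base units: kg * m^2 / (s^2 * K)
J·K does NOT reduce to kg * m^2 / (s^2 * K); a valid unit for entropy would be e.g. J/K.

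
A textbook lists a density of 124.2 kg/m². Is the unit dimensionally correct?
No

density has SI base units: kg / m^3
kg/m² does NOT reduce to kg / m^3; a valid unit for density would be e.g. kg/m³.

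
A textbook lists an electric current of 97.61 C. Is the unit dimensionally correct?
No

electric current has SI base units: A
C does NOT reduce to A; a valid unit for electric current would be e.g. A.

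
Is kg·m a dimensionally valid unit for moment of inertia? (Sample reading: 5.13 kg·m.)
No

moment of inertia has SI base units: kg * m^2
kg·m does NOT reduce to kg * m^2; a valid unit for moment of inertia would be e.g. kg·m².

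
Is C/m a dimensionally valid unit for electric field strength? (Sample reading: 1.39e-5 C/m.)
No

electric field strength has SI base units: kg * m / (A * s^3)
C/m does NOT reduce to kg * m / (A * s^3); a valid unit for electric field strength would be e.g. V/m.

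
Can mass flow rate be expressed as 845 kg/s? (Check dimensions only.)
Yes

mass flow rate has SI base units: kg / s
kg/s reduces to the same SI base units, so it is a valid unit for mass flow rate.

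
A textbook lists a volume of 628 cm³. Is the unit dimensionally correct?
Yes

volume has SI base units: m^3
cm³ reduces to the same SI base units, so it is a valid unit for volume.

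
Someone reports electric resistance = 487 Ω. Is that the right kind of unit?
Yes

electric resistance has SI base units: kg * m^2 / (A^2 * s^3)
Ω reduces to the same SI base units, so it is a valid unit for electric resistance.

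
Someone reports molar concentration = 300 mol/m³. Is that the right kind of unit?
Yes

molar concentration has SI base units: mol / m^3
mol/m³ reduces to the same SI base units, so it is a valid unit for molar concentration.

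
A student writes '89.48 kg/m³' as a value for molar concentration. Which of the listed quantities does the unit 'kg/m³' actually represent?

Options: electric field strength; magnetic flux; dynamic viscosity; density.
density

molar concentration should have units dimensionally equivalent to mol / m^3 (e.g. mol/m³).
The given unit 'kg/m³' reduces to kg / m^3. Of the listed options, that is the dimensionality of density.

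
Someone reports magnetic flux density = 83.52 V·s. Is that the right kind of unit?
No

magnetic flux density has SI base units: kg / (A * s^2)
V·s does NOT reduce to kg / (A * s^2); a valid unit for magnetic flux density would be e.g. T.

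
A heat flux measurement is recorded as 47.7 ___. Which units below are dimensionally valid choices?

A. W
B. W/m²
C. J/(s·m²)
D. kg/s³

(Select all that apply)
B, C, D

heat flux has SI base units: kg / s^3

Checking each option against kg / s^3:
  A. W: ✗ does not match
  B. W/m²: ✓ matches
  C. J/(s·m²): ✓ matches
  D. kg/s³: ✓ matches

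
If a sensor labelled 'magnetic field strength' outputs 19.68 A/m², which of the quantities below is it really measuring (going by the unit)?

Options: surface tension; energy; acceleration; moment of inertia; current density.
current density

magnetic field strength should have units dimensionally equivalent to A / m (e.g. A/m).
The given unit 'A/m²' reduces to A / m^2. Of the listed options, that is the dimensionality of current density.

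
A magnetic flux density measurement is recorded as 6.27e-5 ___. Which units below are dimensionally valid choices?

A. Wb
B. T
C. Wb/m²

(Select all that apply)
B, C

magnetic flux density has SI base units: kg / (A * s^2)

Checking each option against kg / (A * s^2):
  A. Wb: ✗ does not match
  B. T: ✓ matches
  C. Wb/m²: ✓ matches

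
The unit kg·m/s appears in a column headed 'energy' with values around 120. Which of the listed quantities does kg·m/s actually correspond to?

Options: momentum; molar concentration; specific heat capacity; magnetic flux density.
momentum

energy should have units dimensionally equivalent to kg * m^2 / s^2 (e.g. J).
The given unit 'kg·m/s' reduces to kg * m / s. Of the listed options, that is the dimensionality of momentum.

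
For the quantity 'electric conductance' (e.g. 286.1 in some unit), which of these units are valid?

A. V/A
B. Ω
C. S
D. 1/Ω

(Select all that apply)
C, D

electric conductance has SI base units: A^2 * s^3 / (kg * m^2)

Checking each option against A^2 * s^3 / (kg * m^2):
  A. V/A: ✗ does not match
  B. Ω: ✗ does not match
  C. S: ✓ matches
  D. 1/Ω: ✓ matches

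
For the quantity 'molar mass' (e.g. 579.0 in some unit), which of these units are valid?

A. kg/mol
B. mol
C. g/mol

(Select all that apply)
A, C

molar mass has SI base units: kg / mol

Checking each option against kg / mol:
  A. kg/mol: ✓ matches
  B. mol: ✗ does not match
  C. g/mol: ✓ matches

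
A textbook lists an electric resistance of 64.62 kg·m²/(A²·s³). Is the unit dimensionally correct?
Yes

electric resistance has SI base units: kg * m^2 / (A^2 * s^3)
kg·m²/(A²·s³) reduces to the same SI base units, so it is a valid unit for electric resistance.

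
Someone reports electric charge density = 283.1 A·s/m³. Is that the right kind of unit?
Yes

electric charge density has SI base units: A * s / m^3
A·s/m³ reduces to the same SI base units, so it is a valid unit for electric charge density.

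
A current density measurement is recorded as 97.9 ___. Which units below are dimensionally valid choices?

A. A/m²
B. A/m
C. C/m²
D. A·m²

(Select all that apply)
A

current density has SI base units: A / m^2

Checking each option against A / m^2:
  A. A/m²: ✓ matches
  B. A/m: ✗ does not match
  C. C/m²: ✗ does not match
  D. A·m²: ✗ does not match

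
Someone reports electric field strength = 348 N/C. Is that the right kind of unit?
Yes

electric field strength has SI base units: kg * m / (A * s^3)
N/C reduces to the same SI base units, so it is a valid unit for electric field strength.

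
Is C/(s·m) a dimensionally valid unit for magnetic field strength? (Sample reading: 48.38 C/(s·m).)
Yes

magnetic field strength has SI base units: A / m
C/(s·m) reduces to the same SI base units, so it is a valid unit for magnetic field strength.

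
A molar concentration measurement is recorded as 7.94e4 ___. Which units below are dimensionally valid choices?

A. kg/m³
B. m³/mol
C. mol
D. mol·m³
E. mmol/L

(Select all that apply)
E

molar concentration has SI base units: mol / m^3

Checking each option against mol / m^3:
  A. kg/m³: ✗ does not match
  B. m³/mol: ✗ does not match
  C. mol: ✗ does not match
  D. mol·m³: ✗ does not match
  E. mmol/L: ✓ matches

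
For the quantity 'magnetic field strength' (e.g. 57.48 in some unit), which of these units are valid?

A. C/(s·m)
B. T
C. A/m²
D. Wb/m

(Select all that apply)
A

magnetic field strength has SI base units: A / m

Checking each option against A / m:
  A. C/(s·m): ✓ matches
  B. T: ✗ does not match
  C. A/m²: ✗ does not match
  D. Wb/m: ✗ does not match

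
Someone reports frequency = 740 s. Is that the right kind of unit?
No

frequency has SI base units: 1 / s
s does NOT reduce to 1 / s; a valid unit for frequency would be e.g. Hz.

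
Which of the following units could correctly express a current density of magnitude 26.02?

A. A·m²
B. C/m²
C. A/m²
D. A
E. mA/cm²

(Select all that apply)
C, E

current density has SI base units: A / m^2

Checking each option against A / m^2:
  A. A·m²: ✗ does not match
  B. C/m²: ✗ does not match
  C. A/m²: ✓ matches
  D. A: ✗ does not match
  E. mA/cm²: ✓ matches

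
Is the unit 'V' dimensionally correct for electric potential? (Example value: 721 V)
Yes

electric potential has SI base units: kg * m^2 / (A * s^3)
V reduces to the same SI base units, so it is a valid unit for electric potential.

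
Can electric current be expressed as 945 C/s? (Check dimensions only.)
Yes

electric current has SI base units: A
C/s reduces to the same SI base units, so it is a valid unit for electric current.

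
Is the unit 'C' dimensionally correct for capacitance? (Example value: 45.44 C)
No

capacitance has SI base units: A^2 * s^4 / (kg * m^2)
C does NOT reduce to A^2 * s^4 / (kg * m^2); a valid unit for capacitance would be e.g. F.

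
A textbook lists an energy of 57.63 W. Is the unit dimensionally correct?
No

energy has SI base units: kg * m^2 / s^2
W does NOT reduce to kg * m^2 / s^2; a valid unit for energy would be e.g. J.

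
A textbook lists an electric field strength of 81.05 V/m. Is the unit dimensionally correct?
Yes

electric field strength has SI base units: kg * m / (A * s^3)
V/m reduces to the same SI base units, so it is a valid unit for electric field strength.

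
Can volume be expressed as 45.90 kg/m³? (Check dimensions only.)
No

volume has SI base units: m^3
kg/m³ does NOT reduce to m^3; a valid unit for volume would be e.g. m³.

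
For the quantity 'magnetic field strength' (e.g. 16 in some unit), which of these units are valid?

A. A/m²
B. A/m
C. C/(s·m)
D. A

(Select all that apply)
B, C

magnetic field strength has SI base units: A / m

Checking each option against A / m:
  A. A/m²: ✗ does not match
  B. A/m: ✓ matches
  C. C/(s·m): ✓ matches
  D. A: ✗ does not match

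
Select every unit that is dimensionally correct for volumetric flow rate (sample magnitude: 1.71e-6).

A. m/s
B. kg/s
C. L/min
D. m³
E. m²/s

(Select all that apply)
C

volumetric flow rate has SI base units: m^3 / s

Checking each option against m^3 / s:
  A. m/s: ✗ does not match
  B. kg/s: ✗ does not match
  C. L/min: ✓ matches
  D. m³: ✗ does not match
  E. m²/s: ✗ does not match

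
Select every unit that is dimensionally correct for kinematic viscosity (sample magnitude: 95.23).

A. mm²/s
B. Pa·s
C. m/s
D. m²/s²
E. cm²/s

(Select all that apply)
A, E

kinematic viscosity has SI base units: m^2 / s

Checking each option against m^2 / s:
  A. mm²/s: ✓ matches
  B. Pa·s: ✗ does not match
  C. m/s: ✗ does not match
  D. m²/s²: ✗ does not match
  E. cm²/s: ✓ matches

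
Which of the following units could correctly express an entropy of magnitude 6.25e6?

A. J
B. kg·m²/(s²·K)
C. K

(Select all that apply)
B

entropy has SI base units: kg * m^2 / (s^2 * K)

Checking each option against kg * m^2 / (s^2 * K):
  A. J: ✗ does not match
  B. kg·m²/(s²·K): ✓ matches
  C. K: ✗ does not match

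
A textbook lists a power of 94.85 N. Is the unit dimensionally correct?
No

power has SI base units: kg * m^2 / s^3
N does NOT reduce to kg * m^2 / s^3; a valid unit for power would be e.g. W.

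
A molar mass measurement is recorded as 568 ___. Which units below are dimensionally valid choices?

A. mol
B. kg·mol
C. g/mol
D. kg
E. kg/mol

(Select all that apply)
C, E

molar mass has SI base units: kg / mol

Checking each option against kg / mol:
  A. mol: ✗ does not match
  B. kg·mol: ✗ does not match
  C. g/mol: ✓ matches
  D. kg: ✗ does not match
  E. kg/mol: ✓ matches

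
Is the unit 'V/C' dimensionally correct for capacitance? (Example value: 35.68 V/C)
No

capacitance has SI base units: A^2 * s^4 / (kg * m^2)
V/C does NOT reduce to A^2 * s^4 / (kg * m^2); a valid unit for capacitance would be e.g. F.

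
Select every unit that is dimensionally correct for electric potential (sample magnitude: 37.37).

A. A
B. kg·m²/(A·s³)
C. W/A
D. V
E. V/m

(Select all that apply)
B, C, D

electric potential has SI base units: kg * m^2 / (A * s^3)

Checking each option against kg * m^2 / (A * s^3):
  A. A: ✗ does not match
  B. kg·m²/(A·s³): ✓ matches
  C. W/A: ✓ matches
  D. V: ✓ matches
  E. V/m: ✗ does not match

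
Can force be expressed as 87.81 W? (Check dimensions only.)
No

force has SI base units: kg * m / s^2
W does NOT reduce to kg * m / s^2; a valid unit for force would be e.g. N.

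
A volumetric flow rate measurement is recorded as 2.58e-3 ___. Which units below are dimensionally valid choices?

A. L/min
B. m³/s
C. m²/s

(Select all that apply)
A, B

volumetric flow rate has SI base units: m^3 / s

Checking each option against m^3 / s:
  A. L/min: ✓ matches
  B. m³/s: ✓ matches
  C. m²/s: ✗ does not match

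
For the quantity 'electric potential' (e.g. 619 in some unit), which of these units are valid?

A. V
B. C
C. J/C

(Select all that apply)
A, C

electric potential has SI base units: kg * m^2 / (A * s^3)

Checking each option against kg * m^2 / (A * s^3):
  A. V: ✓ matches
  B. C: ✗ does not match
  C. J/C: ✓ matches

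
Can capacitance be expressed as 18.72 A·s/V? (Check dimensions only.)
Yes

capacitance has SI base units: A^2 * s^4 / (kg * m^2)
A·s/V reduces to the same SI base units, so it is a valid unit for capacitance.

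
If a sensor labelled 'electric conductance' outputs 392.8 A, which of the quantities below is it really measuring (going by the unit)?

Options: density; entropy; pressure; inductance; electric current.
electric current

electric conductance should have units dimensionally equivalent to A^2 * s^3 / (kg * m^2) (e.g. S).
The given unit 'A' reduces to A. Of the listed options, that is the dimensionality of electric current.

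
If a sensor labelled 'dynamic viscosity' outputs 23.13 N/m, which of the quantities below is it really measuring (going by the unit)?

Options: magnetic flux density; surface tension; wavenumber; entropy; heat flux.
surface tension

dynamic viscosity should have units dimensionally equivalent to kg / (m * s) (e.g. Pa·s).
The given unit 'N/m' reduces to kg / s^2. Of the listed options, that is the dimensionality of surface tension.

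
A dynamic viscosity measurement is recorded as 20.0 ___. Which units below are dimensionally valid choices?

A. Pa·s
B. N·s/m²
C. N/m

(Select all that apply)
A, B

dynamic viscosity has SI base units: kg / (m * s)

Checking each option against kg / (m * s):
  A. Pa·s: ✓ matches
  B. N·s/m²: ✓ matches
  C. N/m: ✗ does not match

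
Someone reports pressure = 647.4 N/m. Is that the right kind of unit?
No

pressure has SI base units: kg / (m * s^2)
N/m does NOT reduce to kg / (m * s^2); a valid unit for pressure would be e.g. Pa.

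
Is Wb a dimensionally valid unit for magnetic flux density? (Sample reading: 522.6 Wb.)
No

magnetic flux density has SI base units: kg / (A * s^2)
Wb does NOT reduce to kg / (A * s^2); a valid unit for magnetic flux density would be e.g. T.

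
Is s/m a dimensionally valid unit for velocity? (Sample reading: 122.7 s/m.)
No

velocity has SI base units: m / s
s/m does NOT reduce to m / s; a valid unit for velocity would be e.g. m/s.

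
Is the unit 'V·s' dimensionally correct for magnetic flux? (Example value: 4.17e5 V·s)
Yes

magnetic flux has SI base units: kg * m^2 / (A * s^2)
V·s reduces to the same SI base units, so it is a valid unit for magnetic flux.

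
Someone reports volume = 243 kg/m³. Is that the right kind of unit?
No

volume has SI base units: m^3
kg/m³ does NOT reduce to m^3; a valid unit for volume would be e.g. m³.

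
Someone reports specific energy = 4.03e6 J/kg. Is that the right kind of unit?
Yes

specific energy has SI base units: m^2 / s^2
J/kg reduces to the same SI base units, so it is a valid unit for specific energy.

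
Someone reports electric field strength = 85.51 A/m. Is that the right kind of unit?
No

electric field strength has SI base units: kg * m / (A * s^3)
A/m does NOT reduce to kg * m / (A * s^3); a valid unit for electric field strength would be e.g. V/m.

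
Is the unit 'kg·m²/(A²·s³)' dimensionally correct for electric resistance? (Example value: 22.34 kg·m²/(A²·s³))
Yes

electric resistance has SI base units: kg * m^2 / (A^2 * s^3)
kg·m²/(A²·s³) reduces to the same SI base units, so it is a valid unit for electric resistance.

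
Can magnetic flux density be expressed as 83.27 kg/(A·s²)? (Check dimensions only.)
Yes

magnetic flux density has SI base units: kg / (A * s^2)
kg/(A·s²) reduces to the same SI base units, so it is a valid unit for magnetic flux density.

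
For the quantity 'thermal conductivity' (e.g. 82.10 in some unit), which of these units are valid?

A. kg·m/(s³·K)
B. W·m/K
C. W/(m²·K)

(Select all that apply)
A

thermal conductivity has SI base units: kg * m / (s^3 * K)

Checking each option against kg * m / (s^3 * K):
  A. kg·m/(s³·K): ✓ matches
  B. W·m/K: ✗ does not match
  C. W/(m²·K): ✗ does not match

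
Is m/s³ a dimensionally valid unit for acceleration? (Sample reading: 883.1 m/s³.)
No

acceleration has SI base units: m / s^2
m/s³ does NOT reduce to m / s^2; a valid unit for acceleration would be e.g. m/s².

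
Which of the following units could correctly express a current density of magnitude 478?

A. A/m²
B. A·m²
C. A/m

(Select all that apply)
A

current density has SI base units: A / m^2

Checking each option against A / m^2:
  A. A/m²: ✓ matches
  B. A·m²: ✗ does not match
  C. A/m: ✗ does not match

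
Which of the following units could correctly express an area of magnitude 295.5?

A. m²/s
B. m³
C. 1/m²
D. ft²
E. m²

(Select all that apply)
D, E

area has SI base units: m^2

Checking each option against m^2:
  A. m²/s: ✗ does not match
  B. m³: ✗ does not match
  C. 1/m²: ✗ does not match
  D. ft²: ✓ matches
  E. m²: ✓ matches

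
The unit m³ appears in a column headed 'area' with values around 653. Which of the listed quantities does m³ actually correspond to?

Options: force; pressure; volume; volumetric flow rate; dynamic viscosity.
volume

area should have units dimensionally equivalent to m^2 (e.g. m²).
The given unit 'm³' reduces to m^3. Of the listed options, that is the dimensionality of volume.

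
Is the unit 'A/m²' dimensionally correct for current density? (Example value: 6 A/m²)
Yes

current density has SI base units: A / m^2
A/m² reduces to the same SI base units, so it is a valid unit for current density.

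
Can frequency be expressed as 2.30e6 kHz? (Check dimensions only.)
Yes

frequency has SI base units: 1 / s
kHz reduces to the same SI base units, so it is a valid unit for frequency.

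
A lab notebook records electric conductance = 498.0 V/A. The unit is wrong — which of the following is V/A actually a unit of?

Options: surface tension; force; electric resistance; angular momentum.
electric resistance

electric conductance should have units dimensionally equivalent to A^2 * s^3 / (kg * m^2) (e.g. S).
The given unit 'V/A' reduces to kg * m^2 / (A^2 * s^3). Of the listed options, that is the dimensionality of electric resistance.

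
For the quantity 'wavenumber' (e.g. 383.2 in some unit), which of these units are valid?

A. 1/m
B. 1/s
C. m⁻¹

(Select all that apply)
A, C

wavenumber has SI base units: 1 / m

Checking each option against 1 / m:
  A. 1/m: ✓ matches
  B. 1/s: ✗ does not match
  C. m⁻¹: ✓ matches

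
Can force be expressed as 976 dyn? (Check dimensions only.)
Yes

force has SI base units: kg * m / s^2
dyn reduces to the same SI base units, so it is a valid unit for force.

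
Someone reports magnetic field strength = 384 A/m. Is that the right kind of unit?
Yes

magnetic field strength has SI base units: A / m
A/m reduces to the same SI base units, so it is a valid unit for magnetic field strength.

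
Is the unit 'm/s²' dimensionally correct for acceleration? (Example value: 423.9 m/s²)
Yes

acceleration has SI base units: m / s^2
m/s² reduces to the same SI base units, so it is a valid unit for acceleration.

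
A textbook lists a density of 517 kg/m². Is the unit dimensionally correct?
No

density has SI base units: kg / m^3
kg/m² does NOT reduce to kg / m^3; a valid unit for density would be e.g. kg/m³.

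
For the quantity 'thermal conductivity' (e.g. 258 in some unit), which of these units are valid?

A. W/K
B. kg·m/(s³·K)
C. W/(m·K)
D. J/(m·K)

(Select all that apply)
B, C

thermal conductivity has SI base units: kg * m / (s^3 * K)

Checking each option against kg * m / (s^3 * K):
  A. W/K: ✗ does not match
  B. kg·m/(s³·K): ✓ matches
  C. W/(m·K): ✓ matches
  D. J/(m·K): ✗ does not match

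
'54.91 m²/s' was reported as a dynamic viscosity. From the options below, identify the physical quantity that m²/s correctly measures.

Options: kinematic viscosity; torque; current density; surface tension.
kinematic viscosity

dynamic viscosity should have units dimensionally equivalent to kg / (m * s) (e.g. Pa·s).
The given unit 'm²/s' reduces to m^2 / s. Of the listed options, that is the dimensionality of kinematic viscosity.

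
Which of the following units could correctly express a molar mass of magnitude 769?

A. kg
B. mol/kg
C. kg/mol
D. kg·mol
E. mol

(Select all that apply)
C

molar mass has SI base units: kg / mol

Checking each option against kg / mol:
  A. kg: ✗ does not match
  B. mol/kg: ✗ does not match
  C. kg/mol: ✓ matches
  D. kg·mol: ✗ does not match
  E. mol: ✗ does not match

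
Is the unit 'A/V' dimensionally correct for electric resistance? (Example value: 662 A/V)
No

electric resistance has SI base units: kg * m^2 / (A^2 * s^3)
A/V does NOT reduce to kg * m^2 / (A^2 * s^3); a valid unit for electric resistance would be e.g. Ω.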